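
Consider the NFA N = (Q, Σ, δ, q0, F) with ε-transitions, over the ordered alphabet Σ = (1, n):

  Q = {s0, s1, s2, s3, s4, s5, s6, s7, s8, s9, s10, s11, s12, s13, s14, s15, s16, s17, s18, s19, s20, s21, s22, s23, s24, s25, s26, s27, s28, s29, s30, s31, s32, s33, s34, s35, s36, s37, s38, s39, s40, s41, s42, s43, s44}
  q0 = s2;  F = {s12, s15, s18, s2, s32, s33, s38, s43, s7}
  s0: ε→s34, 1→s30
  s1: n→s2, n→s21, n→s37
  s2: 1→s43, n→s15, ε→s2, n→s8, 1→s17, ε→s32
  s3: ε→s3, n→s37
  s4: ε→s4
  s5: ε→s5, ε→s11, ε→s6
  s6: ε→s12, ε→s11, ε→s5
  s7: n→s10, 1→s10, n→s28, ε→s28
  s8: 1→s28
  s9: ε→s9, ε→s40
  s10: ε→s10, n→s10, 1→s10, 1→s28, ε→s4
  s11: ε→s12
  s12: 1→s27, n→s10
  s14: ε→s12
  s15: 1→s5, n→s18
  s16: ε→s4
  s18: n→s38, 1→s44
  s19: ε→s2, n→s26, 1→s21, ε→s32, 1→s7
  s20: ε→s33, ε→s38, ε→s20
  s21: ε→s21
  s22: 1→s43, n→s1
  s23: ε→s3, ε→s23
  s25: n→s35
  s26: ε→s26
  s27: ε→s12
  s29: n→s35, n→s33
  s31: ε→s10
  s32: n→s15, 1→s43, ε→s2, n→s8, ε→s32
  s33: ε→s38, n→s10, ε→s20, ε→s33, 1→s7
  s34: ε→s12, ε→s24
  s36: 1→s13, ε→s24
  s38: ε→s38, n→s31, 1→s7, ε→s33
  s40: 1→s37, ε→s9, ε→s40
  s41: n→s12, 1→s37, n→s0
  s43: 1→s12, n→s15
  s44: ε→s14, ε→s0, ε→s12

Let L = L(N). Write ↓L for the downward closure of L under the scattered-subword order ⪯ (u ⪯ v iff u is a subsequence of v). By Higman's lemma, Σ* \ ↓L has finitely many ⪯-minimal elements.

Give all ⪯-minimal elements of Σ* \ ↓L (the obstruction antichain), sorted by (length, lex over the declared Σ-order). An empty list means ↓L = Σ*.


|Q|=45, |F|=9, |δ|=89 (45 ε).
min D↑ (8 st, q0=0, F={5}): 0:1→1,n→2 1:1→3,n→2 2:1→3,n→4 3:1→3,n→5 4:1→3,n→6 5:1→5,n→5 6:1→7,n→5 7:1→5,n→5 (ε-aug+det+¬).
'11n': run [26, 23, 15, 3] end={s10,s28,s4} rej; 3/3 del acc.
'n1n': N↓-sim [26, 22, 15, 3] end={s10,s28,s4} — reject; 3/3 single-dels accept.
'nnnn': N↓-sim [26, 22, 17, 8, 4] end={s10,s28,s31,s4} rej; 4/4 deletions ∈↓L.
'nnn11': run [26, 22, 17, 8, 4, 3] end={s10,s28,s4} rej; 5/5 del acc.
4 words, ⪯-incomp.

A = [11n, n1n, nnnn, nnn11].


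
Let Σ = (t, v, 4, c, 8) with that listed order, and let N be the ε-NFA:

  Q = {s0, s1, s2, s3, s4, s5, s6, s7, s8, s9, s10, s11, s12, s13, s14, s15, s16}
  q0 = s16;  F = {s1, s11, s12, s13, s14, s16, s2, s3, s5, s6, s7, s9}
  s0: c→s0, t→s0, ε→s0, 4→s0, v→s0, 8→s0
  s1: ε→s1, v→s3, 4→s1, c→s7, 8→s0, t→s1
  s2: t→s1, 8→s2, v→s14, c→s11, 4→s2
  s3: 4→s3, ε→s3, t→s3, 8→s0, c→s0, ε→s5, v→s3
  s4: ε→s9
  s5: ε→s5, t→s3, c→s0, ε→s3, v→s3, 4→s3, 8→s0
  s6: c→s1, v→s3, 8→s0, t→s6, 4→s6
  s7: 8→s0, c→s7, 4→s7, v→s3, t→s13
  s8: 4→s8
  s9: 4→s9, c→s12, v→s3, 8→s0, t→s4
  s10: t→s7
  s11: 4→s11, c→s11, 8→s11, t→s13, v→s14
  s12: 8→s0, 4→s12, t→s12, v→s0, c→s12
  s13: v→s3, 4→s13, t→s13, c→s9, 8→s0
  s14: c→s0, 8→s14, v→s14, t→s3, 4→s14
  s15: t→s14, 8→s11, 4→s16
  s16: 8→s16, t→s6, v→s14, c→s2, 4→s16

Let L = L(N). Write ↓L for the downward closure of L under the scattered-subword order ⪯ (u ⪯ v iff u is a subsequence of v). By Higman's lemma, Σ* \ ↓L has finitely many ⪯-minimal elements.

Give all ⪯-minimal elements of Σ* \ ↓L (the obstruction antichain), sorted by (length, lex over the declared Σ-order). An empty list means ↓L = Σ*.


|Q|=17, |F|=12, |δ|=77 (7 ε).
min D↑ (12 st, q0=0, F={6}): 0:t→1,v→2,4→0,c→3,8→0 1:t→1,v→4,4→1,c→5,8→6 2:t→4,v→2,4→2,c→6,8→2 3:t→5,v→2,4→3,c→7,8→3 4:t→4,v→4,4→4,c→6,8→6 5:t→5,v→4,4→5,c→8,8→6 6:t→6,v→6,4→6,c→6,8→6 7:t→9,v→2,4→7,c→7,8→7 8:t→9,v→4,4→8,c→8,8→6 9:t→9,v→4,4→9,c→10,8→6 10:t→10,v→4,4→10,c→11,8→6 11:t→11,v→6,4→11,c→11,8→6.
't8': |S_i|=[14, 10, 1] end={s0} — reject; 2/2 single-dels accept.
'vc': |S_i|=[14, 4, 1] end={s0} — reject; 2/2 single-dels accept.
'cctccv': N↓-sim [14, 12, 10, 7, 6, 2, 1] end={s0} rej; 6/6 del acc.
3 obstructions.

Antichain: [t8, vc, cctccv].


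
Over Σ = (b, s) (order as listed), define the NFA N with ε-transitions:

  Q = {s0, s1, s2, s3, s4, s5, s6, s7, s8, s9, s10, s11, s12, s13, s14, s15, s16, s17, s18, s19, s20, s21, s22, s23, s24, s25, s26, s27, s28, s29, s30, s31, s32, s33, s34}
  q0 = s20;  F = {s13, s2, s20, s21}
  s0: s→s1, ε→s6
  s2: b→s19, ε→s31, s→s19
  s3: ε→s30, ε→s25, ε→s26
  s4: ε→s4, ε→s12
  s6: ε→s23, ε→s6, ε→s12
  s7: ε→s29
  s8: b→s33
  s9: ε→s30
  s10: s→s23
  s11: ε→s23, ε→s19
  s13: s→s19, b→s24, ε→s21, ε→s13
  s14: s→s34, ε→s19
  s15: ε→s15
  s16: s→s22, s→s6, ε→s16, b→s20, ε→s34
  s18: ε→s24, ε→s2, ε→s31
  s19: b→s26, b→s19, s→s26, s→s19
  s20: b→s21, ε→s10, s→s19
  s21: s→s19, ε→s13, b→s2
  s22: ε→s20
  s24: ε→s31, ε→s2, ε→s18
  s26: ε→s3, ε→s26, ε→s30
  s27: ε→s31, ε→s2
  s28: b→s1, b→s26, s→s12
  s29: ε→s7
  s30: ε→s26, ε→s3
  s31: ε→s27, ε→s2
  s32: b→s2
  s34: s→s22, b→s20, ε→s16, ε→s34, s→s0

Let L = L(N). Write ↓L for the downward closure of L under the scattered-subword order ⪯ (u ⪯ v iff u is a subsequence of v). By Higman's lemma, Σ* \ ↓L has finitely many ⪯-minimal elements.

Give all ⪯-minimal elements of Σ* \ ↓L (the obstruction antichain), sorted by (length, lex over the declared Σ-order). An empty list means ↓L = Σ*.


min(Σ*\↓L) = [s, bbb].

|Q|=35, |F|=4, |δ|=67 (41 ε).
min D↑ (4 st, q0=0, F={2}): 0:b→1,s→2 1:b→3,s→2 2:b→2,s→2 3:b→2,s→2 (ε-aug+det+¬).
's': N↓-sim [15, 6] end={s19,s23,s25,s26,s3,s30} rej; 1/1 deletions ∈↓L.
'bbb': |S_i|=[15, 12, 10, 5] end={s19,s25,s26,s3,s30} rej; 3/3 del acc.
2 minimals (antichain).


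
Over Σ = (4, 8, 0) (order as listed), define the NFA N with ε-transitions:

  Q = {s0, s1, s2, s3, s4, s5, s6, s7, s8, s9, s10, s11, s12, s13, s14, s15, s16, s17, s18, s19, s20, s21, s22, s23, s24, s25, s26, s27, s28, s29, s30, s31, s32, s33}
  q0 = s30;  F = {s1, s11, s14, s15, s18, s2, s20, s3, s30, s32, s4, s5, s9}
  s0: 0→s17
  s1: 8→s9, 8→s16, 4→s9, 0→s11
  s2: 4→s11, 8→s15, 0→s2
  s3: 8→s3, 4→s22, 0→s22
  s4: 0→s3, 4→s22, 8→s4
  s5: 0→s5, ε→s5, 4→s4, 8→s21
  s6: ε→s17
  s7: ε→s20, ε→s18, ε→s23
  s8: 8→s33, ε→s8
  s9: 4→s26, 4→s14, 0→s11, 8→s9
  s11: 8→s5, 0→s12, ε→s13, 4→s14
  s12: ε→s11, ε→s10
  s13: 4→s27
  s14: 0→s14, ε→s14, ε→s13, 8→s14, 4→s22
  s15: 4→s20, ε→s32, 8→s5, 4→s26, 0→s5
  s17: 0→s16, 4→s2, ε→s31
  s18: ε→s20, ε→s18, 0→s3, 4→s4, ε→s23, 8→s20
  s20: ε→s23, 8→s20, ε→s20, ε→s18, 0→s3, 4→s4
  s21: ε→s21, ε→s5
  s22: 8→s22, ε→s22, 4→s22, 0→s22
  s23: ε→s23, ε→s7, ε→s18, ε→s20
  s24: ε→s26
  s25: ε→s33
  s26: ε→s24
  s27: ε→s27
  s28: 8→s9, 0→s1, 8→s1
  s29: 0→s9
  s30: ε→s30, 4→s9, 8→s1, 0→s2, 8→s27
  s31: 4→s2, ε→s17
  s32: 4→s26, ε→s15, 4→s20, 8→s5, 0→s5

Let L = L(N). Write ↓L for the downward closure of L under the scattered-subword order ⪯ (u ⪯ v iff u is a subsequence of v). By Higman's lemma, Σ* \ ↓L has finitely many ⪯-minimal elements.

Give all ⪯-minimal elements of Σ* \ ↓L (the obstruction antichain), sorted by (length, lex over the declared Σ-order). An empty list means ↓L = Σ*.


Antichain: [444, 8844, 8044, 08404, 08400].

|Q|=34, |F|=13, |δ|=90 (33 ε).
min D↑ (12 st, q0=0, F={7}): 0:4→1,8→2,0→3 1:4→4,8→1,0→5 2:4→1,8→1,0→5 3:4→5,8→6,0→3 4:4→7,8→4,0→4 5:4→4,8→8,0→5 6:4→9,8→8,0→8 7:4→7,8→7,0→7 8:4→10,8→8,0→8 9:4→10,8→9,0→11 10:4→7,8→10,0→11 11:4→7,8→11,0→7 [Hopcroft].
'444': N↓-sim [24, 18, 8, 2] end={s22,s27} ∉↓L; 3/3 deletions ∈↓L.
'8844': run [24, 22, 19, 8, 2] end={s22,s27} — reject; 4/4 single-dels accept.
'8044': |S_i|=[24, 22, 11, 6, 2] end={s22,s27} ∉↓L; 4/4 del acc.
'08404': N↓-sim [24, 20, 16, 10, 2, 1] end={s22} — reject; 5/5 deletions ∈↓L.
'08400': |S_i|=[24, 20, 16, 10, 2, 1] end={s22} rej; 5/5 single-dels accept.
5 obstructions.


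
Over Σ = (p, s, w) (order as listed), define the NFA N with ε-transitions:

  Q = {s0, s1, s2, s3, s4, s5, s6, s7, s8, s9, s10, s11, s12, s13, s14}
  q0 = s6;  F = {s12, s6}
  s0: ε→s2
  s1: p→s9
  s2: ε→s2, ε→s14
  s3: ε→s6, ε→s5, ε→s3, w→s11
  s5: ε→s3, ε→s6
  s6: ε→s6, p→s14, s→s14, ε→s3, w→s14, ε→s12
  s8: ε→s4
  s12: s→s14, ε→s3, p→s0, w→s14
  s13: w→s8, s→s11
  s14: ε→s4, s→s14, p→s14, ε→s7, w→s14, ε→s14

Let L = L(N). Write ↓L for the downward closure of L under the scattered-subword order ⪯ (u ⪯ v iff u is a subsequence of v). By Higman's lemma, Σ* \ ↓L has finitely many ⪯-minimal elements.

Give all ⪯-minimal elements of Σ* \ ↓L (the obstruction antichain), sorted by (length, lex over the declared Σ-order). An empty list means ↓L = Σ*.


min(Σ*\↓L) = [p, s, w].

|Q|=15, |F|=2, |δ|=29 (16 ε).
min D↑ (2 st, q0=0, F={1}): 0:p→1,s→1,w→1 1:p→1,s→1,w→1 (ε-aug+det+¬).
'p': |S_i|=[10, 5] end={s0,s14,s2,s4,s7} ∉↓L; 1/1 deletions ∈↓L.
's': N↓-sim [10, 3] end={s14,s4,s7} ∉↓L; 1/1 deletions ∈↓L.
'w': N↓-sim [10, 4] end={s11,s14,s4,s7} — reject; 1/1 deletions ∈↓L.
3 words, ⪯-incomp.


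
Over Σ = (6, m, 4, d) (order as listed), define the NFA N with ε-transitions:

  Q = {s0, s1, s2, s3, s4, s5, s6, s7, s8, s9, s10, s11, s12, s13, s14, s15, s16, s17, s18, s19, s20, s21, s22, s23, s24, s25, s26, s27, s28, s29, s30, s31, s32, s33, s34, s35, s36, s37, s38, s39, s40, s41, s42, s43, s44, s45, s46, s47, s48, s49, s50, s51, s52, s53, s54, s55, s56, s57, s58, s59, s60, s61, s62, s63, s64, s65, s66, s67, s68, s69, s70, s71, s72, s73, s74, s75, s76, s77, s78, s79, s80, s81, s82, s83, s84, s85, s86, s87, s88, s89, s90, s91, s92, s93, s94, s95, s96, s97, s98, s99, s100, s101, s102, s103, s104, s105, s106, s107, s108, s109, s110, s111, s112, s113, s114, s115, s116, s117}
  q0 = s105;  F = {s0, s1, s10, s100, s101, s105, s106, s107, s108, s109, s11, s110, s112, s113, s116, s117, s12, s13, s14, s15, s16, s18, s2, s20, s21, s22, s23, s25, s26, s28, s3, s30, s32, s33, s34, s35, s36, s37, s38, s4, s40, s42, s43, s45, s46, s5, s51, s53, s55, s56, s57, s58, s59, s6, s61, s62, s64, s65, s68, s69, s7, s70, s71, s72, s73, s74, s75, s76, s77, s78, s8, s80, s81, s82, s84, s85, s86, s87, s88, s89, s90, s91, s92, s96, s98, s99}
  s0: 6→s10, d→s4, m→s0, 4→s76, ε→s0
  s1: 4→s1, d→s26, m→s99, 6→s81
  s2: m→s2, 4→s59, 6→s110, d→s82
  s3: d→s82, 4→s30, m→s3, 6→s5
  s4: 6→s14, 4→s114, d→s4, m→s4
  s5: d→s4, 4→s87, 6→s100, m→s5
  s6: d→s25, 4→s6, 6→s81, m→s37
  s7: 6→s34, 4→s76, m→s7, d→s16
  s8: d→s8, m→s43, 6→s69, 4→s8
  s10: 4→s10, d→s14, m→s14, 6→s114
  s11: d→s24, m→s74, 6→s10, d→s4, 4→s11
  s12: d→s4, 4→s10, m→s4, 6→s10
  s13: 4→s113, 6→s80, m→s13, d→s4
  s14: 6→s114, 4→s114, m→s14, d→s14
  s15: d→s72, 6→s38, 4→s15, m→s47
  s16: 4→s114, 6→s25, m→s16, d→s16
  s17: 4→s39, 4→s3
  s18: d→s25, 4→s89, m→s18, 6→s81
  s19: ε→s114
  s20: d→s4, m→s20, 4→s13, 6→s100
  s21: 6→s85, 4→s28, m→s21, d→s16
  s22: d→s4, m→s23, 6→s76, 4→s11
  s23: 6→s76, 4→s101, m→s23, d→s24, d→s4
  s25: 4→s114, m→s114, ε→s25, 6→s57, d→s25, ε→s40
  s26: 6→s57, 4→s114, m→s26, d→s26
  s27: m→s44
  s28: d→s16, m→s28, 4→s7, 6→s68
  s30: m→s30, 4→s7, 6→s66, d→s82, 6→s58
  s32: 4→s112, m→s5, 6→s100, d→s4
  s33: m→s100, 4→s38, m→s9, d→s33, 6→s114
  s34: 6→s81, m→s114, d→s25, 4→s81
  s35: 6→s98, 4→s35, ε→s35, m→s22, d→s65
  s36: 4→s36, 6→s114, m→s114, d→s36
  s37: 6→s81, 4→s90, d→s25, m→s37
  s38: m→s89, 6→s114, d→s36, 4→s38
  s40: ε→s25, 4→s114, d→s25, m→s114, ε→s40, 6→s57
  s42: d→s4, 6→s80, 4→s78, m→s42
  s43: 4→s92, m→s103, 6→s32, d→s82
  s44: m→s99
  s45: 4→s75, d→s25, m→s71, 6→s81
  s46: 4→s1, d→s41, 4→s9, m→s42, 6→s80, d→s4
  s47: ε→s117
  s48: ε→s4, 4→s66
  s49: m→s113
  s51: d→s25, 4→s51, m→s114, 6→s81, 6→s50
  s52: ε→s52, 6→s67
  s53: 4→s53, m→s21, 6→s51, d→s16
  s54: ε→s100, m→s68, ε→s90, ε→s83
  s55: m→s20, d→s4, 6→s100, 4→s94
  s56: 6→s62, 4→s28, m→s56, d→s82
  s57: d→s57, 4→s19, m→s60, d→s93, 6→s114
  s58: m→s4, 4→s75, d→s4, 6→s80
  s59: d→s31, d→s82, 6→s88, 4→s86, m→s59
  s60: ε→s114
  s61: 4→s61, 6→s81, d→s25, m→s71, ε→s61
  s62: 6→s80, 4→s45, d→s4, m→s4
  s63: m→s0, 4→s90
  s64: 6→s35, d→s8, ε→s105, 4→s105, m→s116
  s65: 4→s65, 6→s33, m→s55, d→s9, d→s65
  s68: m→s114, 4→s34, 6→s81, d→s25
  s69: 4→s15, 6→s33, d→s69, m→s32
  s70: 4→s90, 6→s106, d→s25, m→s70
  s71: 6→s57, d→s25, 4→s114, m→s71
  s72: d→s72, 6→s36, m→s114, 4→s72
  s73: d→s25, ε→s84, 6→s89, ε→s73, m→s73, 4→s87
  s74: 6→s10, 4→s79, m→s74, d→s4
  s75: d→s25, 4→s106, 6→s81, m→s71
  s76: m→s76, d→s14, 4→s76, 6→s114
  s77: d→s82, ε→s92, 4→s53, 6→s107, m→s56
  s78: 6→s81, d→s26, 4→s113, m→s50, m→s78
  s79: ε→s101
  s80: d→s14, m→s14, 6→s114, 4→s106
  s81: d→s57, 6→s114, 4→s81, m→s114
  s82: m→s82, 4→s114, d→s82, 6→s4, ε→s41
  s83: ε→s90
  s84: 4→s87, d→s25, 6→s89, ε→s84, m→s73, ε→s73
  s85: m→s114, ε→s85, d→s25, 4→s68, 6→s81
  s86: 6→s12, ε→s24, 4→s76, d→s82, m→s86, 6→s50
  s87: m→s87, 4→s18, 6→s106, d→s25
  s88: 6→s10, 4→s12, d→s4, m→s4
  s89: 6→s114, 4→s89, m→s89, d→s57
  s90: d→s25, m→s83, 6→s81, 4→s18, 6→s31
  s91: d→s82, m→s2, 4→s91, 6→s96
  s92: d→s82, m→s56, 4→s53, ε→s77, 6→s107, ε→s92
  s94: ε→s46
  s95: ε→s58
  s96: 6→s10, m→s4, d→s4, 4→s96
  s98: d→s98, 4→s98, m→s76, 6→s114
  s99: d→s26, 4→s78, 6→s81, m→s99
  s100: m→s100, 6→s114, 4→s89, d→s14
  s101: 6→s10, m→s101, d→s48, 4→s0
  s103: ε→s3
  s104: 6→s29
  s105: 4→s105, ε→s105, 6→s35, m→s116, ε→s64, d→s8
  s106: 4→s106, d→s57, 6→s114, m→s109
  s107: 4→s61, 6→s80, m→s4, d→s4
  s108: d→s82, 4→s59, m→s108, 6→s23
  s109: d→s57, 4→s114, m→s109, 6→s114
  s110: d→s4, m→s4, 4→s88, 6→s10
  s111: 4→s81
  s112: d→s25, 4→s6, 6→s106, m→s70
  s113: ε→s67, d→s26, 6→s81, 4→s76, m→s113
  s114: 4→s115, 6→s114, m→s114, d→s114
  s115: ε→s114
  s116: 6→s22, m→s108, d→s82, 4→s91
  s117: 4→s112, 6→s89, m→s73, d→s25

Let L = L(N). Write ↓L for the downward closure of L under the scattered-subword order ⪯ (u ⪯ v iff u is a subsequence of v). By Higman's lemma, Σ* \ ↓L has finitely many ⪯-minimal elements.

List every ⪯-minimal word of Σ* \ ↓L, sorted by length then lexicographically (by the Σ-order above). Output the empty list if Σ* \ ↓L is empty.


|Q|=118, |F|=86, |δ|=408 (35 ε).
min D↑ (83 st, q0=0, F={12}): 0:6→1,m→2,4→0,d→3 1:6→4,m→5,4→1,d→6 2:6→5,m→7,4→8,d→9 3:6→10,m→11,4→3,d→3 4:6→12,m→13,4→4,d→4 5:6→13,m→14,4→15,d→16 6:6→17,m→18,4→6,d→6 7:6→14,m→7,4→19,d→9 8:6→20,m→21,4→8,d→9 9:6→16,m→9,4→12,d→9 10:6→17,m→22,4→23,d→10 11:6→22,m→24,4→25,d→9 12:6→12,m→12,4→12,d→12 13:6→12,m→13,4→13,d→26 14:6→13,m→14,4→27,d→16 15:6→28,m→29,4→15,d→16 16:6→26,m→16,4→12,d→16 17:6→12,m→30,4→31,d→17 18:6→30,m→32,4→33,d→16 19:6→34,m→19,4→35,d→9 20:6→28,m→16,4→20,d→16 21:6→36,m→21,4→19,d→9 22:6→30,m→37,4→38,d→16 23:6→31,m→39,4→23,d→40 24:6→37,m→24,4→41,d→9 25:6→42,m→43,4→44,d→9 26:6→12,m→26,4→12,d→26 27:6→28,m→27,4→45,d→16 28:6→12,m→26,4→28,d→26 29:6→28,m→29,4→27,d→16 30:6→12,m→30,4→46,d→26 31:6→12,m→46,4→31,d→47 32:6→30,m→32,4→48,d→16 33:6→49,m→50,4→51,d→16 34:6→28,m→16,4→52,d→16 35:6→52,m→35,4→13,d→9 36:6→28,m→16,4→34,d→16 37:6→30,m→37,4→53,d→16 38:6→54,m→55,4→56,d→57 39:6→46,m→58,4→38,d→57 40:6→47,m→12,4→40,d→40 41:6→59,m→41,4→60,d→9 42:6→49,m→16,4→61,d→16 43:6→62,m→43,4→63,d→9 44:6→64,m→65,4→44,d→66 45:6→28,m→45,4→13,d→16 46:6→12,m→46,4→46,d→67 47:6→12,m→12,4→47,d→47 48:6→49,m→48,4→68,d→16 49:6→12,m→26,4→54,d→26 50:6→49,m→50,4→69,d→16 51:6→70,m→71,4→51,d→72 52:6→28,m→16,4→28,d→16 53:6→54,m→53,4→73,d→57 54:6→12,m→74,4→54,d→67 55:6→54,m→55,4→75,d→57 56:6→70,m→76,4→56,d→57 57:6→67,m→12,4→12,d→57 58:6→46,m→58,4→53,d→57 59:6→49,m→16,4→77,d→16 60:6→78,m→60,4→13,d→66 61:6→70,m→79,4→61,d→57 62:6→49,m→16,4→80,d→16 63:6→81,m→63,4→60,d→66 64:6→70,m→12,4→64,d→57 65:6→82,m→65,4→63,d→66 66:6→57,m→66,4→12,d→66 67:6→12,m→12,4→12,d→67 68:6→70,m→68,4→13,d→72 69:6→70,m→69,4→68,d→72 70:6→12,m→12,4→70,d→67 71:6→70,m→71,4→69,d→72 72:6→67,m→72,4→12,d→72 73:6→70,m→73,4→46,d→57 74:6→12,m→74,4→12,d→67 75:6→70,m→75,4→73,d→57 76:6→70,m→76,4→75,d→57 77:6→70,m→79,4→54,d→57 78:6→70,m→12,4→70,d→57 79:6→67,m→79,4→12,d→57 80:6→70,m→79,4→77,d→57 81:6→70,m→12,4→78,d→57 82:6→70,m→12,4→81,d→57.
'666': |S_i|=[104, 82, 22, 2] end={s114,s115} rej; 3/3 single-dels accept.
'md4': run [104, 92, 18, 4] end={s114,s115,s19,s66} ∉↓L; 3/3 single-dels accept.
'm46m4': run [104, 92, 76, 33, 12, 3] end={s114,s115,s19} ∉↓L; 5/5 del acc.
'd64dm': N↓-sim [104, 83, 51, 37, 10, 3] end={s114,s115,s60} ∉↓L; 5/5 deletions ∈↓L.
'mm4446': |S_i|=[104, 92, 70, 50, 33, 13, 2] end={s114,s115} rej; 6/6 del acc.
'dm446m': N↓-sim [104, 83, 72, 60, 41, 15, 3] end={s114,s115,s60} ∉↓L; 6/6 single-dels accept.
6 obstructions.

A = [666, md4, m46m4, d64dm, mm4446, dm446m].


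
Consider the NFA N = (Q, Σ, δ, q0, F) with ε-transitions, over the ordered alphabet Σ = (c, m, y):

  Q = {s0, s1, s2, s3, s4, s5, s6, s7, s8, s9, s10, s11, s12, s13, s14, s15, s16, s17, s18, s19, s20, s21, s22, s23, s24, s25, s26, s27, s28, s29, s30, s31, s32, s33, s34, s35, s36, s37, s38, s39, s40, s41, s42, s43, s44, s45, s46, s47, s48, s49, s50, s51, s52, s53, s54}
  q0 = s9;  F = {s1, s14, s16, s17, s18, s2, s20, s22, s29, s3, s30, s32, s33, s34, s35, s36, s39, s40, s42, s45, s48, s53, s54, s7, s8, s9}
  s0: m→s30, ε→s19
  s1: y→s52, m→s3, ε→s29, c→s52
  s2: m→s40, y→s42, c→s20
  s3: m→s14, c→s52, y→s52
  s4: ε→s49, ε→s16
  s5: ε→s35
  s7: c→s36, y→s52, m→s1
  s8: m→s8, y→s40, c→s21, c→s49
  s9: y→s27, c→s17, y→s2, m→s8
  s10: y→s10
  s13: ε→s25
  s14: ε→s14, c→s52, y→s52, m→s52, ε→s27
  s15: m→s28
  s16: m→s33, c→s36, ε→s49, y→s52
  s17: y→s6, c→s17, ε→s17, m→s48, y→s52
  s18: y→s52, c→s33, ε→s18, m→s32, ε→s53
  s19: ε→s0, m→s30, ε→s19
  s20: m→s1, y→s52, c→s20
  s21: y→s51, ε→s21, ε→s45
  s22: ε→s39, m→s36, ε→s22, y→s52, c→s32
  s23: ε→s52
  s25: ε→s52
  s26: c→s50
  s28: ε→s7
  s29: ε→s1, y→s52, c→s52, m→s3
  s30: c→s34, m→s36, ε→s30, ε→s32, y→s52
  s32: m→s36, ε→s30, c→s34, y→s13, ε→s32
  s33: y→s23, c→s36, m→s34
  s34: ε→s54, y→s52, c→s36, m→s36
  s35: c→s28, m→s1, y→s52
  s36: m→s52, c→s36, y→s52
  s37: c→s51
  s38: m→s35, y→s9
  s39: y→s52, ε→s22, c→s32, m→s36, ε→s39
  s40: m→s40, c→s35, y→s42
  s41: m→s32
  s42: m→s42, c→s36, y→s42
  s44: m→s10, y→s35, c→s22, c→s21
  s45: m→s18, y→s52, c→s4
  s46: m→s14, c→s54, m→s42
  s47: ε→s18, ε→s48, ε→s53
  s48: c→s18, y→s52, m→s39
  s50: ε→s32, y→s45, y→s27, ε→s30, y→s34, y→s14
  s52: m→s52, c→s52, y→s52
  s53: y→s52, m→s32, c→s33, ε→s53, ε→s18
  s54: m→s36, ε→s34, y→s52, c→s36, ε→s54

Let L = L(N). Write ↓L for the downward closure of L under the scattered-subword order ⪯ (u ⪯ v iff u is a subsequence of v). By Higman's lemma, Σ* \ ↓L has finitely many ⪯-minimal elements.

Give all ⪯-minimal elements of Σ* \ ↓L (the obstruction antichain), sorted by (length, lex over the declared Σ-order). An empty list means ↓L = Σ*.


|Q|=55, |F|=26, |δ|=143 (38 ε).
min D↑ (22 st, q0=0, F={5}): 0:c→1,m→2,y→3 1:c→1,m→4,y→5 2:c→6,m→2,y→7 3:c→8,m→7,y→9 4:c→10,m→11,y→5 5:c→5,m→5,y→5 6:c→12,m→10,y→5 7:c→13,m→7,y→9 8:c→8,m→14,y→5 9:c→15,m→9,y→9 10:c→16,m→17,y→5 11:c→17,m→15,y→5 12:c→15,m→16,y→5 13:c→18,m→14,y→5 14:c→5,m→19,y→5 15:c→15,m→5,y→5 16:c→15,m→20,y→5 17:c→20,m→15,y→5 18:c→15,m→14,y→5 19:c→5,m→21,y→5 20:c→15,m→15,y→5 21:c→5,m→5,y→5 (ε-aug+det+¬).
'cy': run [37, 32, 6] end={s13,s23,s25,s51,s52,s6} ∉↓L; 2/2 del acc.
'ycmc': run [37, 19, 11, 6, 1] end={s52} rej; 4/4 single-dels accept.
'yycm': N↓-sim [37, 19, 3, 2, 1] end={s52} — reject; 4/4 del acc.
'cmmmm': N↓-sim [37, 32, 20, 13, 4, 1] end={s52} ∉↓L; 5/5 del acc.
'mcccm': N↓-sim [37, 32, 26, 16, 2, 1] end={s52} ∉↓L; 5/5 deletions ∈↓L.
5 minimals (antichain).

min(Σ*\↓L) = [cy, ycmc, yycm, cmmmm, mcccm].


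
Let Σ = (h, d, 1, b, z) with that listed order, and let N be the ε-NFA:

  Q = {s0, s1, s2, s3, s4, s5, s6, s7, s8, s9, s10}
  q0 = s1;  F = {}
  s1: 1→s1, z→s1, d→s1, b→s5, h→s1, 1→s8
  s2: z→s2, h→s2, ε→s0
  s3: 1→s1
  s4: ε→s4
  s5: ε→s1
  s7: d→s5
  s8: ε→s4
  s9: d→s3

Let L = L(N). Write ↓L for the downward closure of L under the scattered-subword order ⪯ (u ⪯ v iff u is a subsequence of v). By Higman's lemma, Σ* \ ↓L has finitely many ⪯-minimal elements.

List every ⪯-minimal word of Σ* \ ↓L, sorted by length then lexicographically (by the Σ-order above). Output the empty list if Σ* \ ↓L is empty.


|Q|=11, |F|=0, |δ|=15 (4 ε).
min D↑ (1 st, q0=0, F={0}): 0:h→0,d→0,1→0,b→0,z→0.
ε ∈ L(D↑) — L = ∅.

Antichain: [ε].


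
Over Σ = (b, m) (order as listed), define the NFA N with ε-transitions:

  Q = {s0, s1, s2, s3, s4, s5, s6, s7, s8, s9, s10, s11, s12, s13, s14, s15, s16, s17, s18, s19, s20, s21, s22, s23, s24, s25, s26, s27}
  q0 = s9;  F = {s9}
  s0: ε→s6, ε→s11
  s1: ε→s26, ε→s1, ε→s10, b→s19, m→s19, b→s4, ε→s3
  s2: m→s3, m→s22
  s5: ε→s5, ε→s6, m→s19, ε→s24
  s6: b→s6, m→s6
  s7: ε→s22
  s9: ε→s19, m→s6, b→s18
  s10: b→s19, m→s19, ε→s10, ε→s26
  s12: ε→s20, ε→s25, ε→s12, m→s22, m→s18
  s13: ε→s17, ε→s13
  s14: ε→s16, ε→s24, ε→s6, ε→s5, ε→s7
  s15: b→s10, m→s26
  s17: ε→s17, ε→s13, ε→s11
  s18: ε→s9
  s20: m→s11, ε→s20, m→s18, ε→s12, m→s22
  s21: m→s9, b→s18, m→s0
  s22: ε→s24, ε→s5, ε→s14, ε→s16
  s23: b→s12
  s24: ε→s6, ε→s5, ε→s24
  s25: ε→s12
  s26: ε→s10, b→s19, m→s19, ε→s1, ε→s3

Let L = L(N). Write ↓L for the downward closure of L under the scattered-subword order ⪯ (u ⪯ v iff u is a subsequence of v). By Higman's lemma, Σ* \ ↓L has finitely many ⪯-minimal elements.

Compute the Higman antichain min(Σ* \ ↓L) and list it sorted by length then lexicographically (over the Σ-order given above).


|Q|=28, |F|=1, |δ|=65 (40 ε).
min D↑ (2 st, q0=0, F={1}): 0:b→0,m→1 1:b→1,m→1.
'm': N↓-sim [4, 1] end={s6} — reject; 1/1 deletions ∈↓L.
1 words, ⪯-incomp.

A = [m].


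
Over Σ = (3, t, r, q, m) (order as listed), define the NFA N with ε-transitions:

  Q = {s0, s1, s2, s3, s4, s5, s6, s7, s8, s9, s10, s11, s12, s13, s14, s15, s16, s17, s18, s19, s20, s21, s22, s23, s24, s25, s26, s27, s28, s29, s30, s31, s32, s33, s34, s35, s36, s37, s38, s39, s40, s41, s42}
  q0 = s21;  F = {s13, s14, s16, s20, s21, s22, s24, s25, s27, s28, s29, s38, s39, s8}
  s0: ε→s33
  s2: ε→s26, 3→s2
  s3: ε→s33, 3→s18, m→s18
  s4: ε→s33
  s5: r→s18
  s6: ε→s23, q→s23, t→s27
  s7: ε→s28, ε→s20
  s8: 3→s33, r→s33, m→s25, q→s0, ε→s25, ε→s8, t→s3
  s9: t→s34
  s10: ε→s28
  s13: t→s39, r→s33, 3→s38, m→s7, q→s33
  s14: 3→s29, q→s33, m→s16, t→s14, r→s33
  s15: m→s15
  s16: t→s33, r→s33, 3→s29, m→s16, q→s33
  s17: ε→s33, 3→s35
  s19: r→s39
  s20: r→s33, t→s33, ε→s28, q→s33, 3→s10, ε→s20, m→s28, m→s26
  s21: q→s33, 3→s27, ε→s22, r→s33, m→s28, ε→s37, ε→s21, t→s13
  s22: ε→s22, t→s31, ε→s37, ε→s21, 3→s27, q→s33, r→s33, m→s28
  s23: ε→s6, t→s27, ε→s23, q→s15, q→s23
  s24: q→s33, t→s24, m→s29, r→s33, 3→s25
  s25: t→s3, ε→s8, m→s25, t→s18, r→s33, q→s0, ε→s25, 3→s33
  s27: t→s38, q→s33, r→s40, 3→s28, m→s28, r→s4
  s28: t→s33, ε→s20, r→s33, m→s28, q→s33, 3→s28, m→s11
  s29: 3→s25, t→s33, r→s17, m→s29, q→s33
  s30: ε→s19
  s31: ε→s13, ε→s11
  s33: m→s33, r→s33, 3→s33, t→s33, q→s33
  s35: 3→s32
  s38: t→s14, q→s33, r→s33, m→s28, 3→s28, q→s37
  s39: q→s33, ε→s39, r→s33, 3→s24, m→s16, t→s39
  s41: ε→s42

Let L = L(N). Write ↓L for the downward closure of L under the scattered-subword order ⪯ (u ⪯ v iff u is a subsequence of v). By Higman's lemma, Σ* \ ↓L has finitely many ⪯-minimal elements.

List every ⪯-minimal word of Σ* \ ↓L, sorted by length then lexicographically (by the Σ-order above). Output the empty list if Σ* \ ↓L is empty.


|Q|=43, |F|=14, |δ|=123 (29 ε).
min D↑ (12 st, q0=0, F={3}): 0:3→1,t→2,r→3,q→3,m→4 1:3→4,t→5,r→3,q→3,m→4 2:3→5,t→6,r→3,q→3,m→4 3:3→3,t→3,r→3,q→3,m→3 4:3→4,t→3,r→3,q→3,m→4 5:3→4,t→7,r→3,q→3,m→4 6:3→8,t→6,r→3,q→3,m→9 7:3→10,t→7,r→3,q→3,m→9 8:3→11,t→8,r→3,q→3,m→10 9:3→10,t→3,r→3,q→3,m→9 10:3→11,t→3,r→3,q→3,m→10 11:3→3,t→3,r→3,q→3,m→11 [Hopcroft].
'r': run [29, 6] end={s17,s32,s33,s35,s4,s40} rej; 1/1 deletions ∈↓L.
'q': N↓-sim [29, 3] end={s0,s33,s37} rej; 1/1 del acc.
'mt': run [29, 17, 3] end={s18,s3,s33} ∉↓L; 2/2 deletions ∈↓L.
'33t': N↓-sim [29, 23, 15, 3] end={s18,s3,s33} rej; 3/3 del acc.
'tt333': N↓-sim [29, 24, 14, 11, 8, 3] end={s18,s32,s33} — reject; 5/5 deletions ∈↓L.
5 minimals (antichain).

min(Σ*\↓L) = [r, q, mt, 33t, tt333].


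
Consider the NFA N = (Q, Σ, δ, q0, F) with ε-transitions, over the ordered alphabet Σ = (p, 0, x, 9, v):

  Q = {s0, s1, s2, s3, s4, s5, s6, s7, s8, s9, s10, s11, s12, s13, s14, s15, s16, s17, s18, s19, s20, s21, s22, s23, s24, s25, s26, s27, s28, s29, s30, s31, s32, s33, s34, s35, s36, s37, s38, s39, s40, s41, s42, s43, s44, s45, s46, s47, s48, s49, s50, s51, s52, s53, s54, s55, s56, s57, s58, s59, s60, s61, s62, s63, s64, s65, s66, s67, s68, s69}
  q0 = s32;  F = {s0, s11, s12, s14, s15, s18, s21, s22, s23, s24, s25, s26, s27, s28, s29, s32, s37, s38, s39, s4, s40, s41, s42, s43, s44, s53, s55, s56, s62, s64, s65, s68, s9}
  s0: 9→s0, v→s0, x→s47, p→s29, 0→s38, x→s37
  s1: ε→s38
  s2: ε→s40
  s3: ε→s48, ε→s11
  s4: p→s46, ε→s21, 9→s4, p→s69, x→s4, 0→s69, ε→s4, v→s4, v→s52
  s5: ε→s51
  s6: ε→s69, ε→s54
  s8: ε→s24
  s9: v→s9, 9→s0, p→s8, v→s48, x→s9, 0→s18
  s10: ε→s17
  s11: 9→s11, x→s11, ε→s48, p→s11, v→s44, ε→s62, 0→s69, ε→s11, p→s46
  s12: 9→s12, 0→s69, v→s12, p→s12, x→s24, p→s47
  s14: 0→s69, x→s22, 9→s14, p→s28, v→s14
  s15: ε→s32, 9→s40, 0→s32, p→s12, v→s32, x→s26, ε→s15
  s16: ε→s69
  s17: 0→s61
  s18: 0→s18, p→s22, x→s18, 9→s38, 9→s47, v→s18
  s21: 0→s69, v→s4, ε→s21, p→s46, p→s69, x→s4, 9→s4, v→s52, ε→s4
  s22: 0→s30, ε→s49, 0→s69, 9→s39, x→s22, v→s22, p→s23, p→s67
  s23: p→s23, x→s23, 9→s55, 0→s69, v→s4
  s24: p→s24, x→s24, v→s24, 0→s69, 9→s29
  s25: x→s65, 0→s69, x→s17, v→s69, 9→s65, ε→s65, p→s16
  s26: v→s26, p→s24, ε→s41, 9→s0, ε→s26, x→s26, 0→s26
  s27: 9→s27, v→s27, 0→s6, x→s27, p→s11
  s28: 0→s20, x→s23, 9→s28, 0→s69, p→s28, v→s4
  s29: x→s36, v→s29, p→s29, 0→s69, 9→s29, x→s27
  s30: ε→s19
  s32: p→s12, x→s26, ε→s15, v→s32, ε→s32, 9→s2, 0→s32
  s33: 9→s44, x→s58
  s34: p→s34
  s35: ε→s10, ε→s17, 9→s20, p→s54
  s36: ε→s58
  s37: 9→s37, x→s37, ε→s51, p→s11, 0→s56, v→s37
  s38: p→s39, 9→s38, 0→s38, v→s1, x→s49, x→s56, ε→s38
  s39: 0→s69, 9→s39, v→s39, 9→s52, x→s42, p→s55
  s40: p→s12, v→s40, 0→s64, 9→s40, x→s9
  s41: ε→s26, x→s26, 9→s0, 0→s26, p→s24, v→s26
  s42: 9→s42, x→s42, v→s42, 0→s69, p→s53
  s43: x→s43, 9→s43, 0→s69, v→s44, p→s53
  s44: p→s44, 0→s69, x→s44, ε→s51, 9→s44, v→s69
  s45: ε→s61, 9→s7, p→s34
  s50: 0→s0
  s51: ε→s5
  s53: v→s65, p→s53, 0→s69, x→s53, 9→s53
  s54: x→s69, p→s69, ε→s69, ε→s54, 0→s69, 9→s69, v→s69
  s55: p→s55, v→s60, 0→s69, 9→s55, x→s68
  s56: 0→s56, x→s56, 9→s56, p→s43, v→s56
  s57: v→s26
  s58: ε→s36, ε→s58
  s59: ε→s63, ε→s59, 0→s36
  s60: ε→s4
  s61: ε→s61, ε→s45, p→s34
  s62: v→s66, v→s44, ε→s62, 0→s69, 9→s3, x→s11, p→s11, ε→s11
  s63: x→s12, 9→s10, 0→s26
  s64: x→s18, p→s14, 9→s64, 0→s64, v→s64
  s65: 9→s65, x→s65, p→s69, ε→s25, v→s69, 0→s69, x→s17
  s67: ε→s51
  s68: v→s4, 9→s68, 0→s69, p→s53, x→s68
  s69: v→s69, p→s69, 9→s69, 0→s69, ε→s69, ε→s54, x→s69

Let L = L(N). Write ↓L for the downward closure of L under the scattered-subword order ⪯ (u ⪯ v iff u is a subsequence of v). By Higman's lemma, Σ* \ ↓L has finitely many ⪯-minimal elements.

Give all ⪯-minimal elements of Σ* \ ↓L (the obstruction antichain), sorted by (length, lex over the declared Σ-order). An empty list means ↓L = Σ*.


A = [p0, x9xpvv, 90ppvp].

|Q|=70, |F|=33, |δ|=258 (50 ε).
min D↑ (29 st, q0=0, F={4}): 0:p→1,0→0,x→2,9→3,v→0 1:p→1,0→4,x→5,9→1,v→1 2:p→5,0→2,x→2,9→6,v→2 3:p→1,0→7,x→8,9→3,v→3 4:p→4,0→4,x→4,9→4,v→4 5:p→5,0→4,x→5,9→9,v→5 6:p→9,0→10,x→11,9→6,v→6 7:p→12,0→7,x→13,9→7,v→7 8:p→5,0→13,x→8,9→6,v→8 9:p→9,0→4,x→14,9→9,v→9 10:p→15,0→10,x→16,9→10,v→10 11:p→17,0→16,x→11,9→11,v→11 12:p→18,0→4,x→19,9→12,v→12 13:p→19,0→13,x→13,9→10,v→13 14:p→17,0→4,x→14,9→14,v→14 15:p→20,0→4,x→21,9→15,v→15 16:p→22,0→16,x→16,9→16,v→16 17:p→17,0→4,x→17,9→17,v→23 18:p→18,0→4,x→24,9→18,v→25 19:p→24,0→4,x→19,9→15,v→19 20:p→20,0→4,x→26,9→20,v→25 21:p→27,0→4,x→21,9→21,v→21 22:p→27,0→4,x→22,9→22,v→23 23:p→23,0→4,x→23,9→23,v→4 24:p→24,0→4,x→24,9→20,v→25 25:p→4,0→4,x→25,9→25,v→25 26:p→27,0→4,x→26,9→26,v→25 27:p→27,0→4,x→27,9→27,v→28 28:p→4,0→4,x→28,9→28,v→4 [Hopcroft].
'p0': run [61, 47, 10] end={s19,s20,s30,s34,s45,s54,s6,s61,s69,s7} rej; 2/2 single-dels accept.
'x9xpvv': run [61, 52, 41, 34, 21, 14, 2] end={s54,s69} ∉↓L; 6/6 single-dels accept.
'90ppvp': |S_i|=[61, 57, 40, 33, 25, 15, 5] end={s16,s34,s46,s54,s69} rej; 6/6 del acc.
3 obstructions.


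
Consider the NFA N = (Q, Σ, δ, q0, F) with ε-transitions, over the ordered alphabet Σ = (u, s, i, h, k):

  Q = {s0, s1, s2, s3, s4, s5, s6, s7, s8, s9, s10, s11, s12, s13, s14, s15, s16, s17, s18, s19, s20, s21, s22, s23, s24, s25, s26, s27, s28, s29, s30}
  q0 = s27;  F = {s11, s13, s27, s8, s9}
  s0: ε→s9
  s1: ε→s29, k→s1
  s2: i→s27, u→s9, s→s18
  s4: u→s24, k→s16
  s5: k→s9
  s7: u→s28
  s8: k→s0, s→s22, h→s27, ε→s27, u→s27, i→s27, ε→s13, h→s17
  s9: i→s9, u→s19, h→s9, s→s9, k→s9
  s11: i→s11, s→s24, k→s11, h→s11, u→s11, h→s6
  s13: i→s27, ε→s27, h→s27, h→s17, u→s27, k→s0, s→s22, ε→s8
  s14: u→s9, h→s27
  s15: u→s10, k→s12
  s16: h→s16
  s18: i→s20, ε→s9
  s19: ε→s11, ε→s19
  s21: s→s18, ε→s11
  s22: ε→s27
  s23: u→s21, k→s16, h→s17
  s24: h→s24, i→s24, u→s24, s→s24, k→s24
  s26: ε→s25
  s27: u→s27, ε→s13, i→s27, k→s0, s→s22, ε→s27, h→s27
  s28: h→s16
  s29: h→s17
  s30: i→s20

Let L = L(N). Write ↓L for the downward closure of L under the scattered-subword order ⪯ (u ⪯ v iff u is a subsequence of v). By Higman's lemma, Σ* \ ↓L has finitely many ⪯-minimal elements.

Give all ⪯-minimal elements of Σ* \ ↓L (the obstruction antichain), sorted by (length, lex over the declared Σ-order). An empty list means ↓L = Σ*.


min(Σ*\↓L) = [kus].

|Q|=31, |F|=5, |δ|=68 (14 ε).
min D↑ (4 st, q0=0, F={3}): 0:u→0,s→0,i→0,h→0,k→1 1:u→2,s→1,i→1,h→1,k→1 2:u→2,s→3,i→2,h→2,k→2 3:u→3,s→3,i→3,h→3,k→3 [Hopcroft].
'kus': |S_i|=[11, 6, 4, 1] end={s24} rej; 3/3 deletions ∈↓L.
1 obstructions.


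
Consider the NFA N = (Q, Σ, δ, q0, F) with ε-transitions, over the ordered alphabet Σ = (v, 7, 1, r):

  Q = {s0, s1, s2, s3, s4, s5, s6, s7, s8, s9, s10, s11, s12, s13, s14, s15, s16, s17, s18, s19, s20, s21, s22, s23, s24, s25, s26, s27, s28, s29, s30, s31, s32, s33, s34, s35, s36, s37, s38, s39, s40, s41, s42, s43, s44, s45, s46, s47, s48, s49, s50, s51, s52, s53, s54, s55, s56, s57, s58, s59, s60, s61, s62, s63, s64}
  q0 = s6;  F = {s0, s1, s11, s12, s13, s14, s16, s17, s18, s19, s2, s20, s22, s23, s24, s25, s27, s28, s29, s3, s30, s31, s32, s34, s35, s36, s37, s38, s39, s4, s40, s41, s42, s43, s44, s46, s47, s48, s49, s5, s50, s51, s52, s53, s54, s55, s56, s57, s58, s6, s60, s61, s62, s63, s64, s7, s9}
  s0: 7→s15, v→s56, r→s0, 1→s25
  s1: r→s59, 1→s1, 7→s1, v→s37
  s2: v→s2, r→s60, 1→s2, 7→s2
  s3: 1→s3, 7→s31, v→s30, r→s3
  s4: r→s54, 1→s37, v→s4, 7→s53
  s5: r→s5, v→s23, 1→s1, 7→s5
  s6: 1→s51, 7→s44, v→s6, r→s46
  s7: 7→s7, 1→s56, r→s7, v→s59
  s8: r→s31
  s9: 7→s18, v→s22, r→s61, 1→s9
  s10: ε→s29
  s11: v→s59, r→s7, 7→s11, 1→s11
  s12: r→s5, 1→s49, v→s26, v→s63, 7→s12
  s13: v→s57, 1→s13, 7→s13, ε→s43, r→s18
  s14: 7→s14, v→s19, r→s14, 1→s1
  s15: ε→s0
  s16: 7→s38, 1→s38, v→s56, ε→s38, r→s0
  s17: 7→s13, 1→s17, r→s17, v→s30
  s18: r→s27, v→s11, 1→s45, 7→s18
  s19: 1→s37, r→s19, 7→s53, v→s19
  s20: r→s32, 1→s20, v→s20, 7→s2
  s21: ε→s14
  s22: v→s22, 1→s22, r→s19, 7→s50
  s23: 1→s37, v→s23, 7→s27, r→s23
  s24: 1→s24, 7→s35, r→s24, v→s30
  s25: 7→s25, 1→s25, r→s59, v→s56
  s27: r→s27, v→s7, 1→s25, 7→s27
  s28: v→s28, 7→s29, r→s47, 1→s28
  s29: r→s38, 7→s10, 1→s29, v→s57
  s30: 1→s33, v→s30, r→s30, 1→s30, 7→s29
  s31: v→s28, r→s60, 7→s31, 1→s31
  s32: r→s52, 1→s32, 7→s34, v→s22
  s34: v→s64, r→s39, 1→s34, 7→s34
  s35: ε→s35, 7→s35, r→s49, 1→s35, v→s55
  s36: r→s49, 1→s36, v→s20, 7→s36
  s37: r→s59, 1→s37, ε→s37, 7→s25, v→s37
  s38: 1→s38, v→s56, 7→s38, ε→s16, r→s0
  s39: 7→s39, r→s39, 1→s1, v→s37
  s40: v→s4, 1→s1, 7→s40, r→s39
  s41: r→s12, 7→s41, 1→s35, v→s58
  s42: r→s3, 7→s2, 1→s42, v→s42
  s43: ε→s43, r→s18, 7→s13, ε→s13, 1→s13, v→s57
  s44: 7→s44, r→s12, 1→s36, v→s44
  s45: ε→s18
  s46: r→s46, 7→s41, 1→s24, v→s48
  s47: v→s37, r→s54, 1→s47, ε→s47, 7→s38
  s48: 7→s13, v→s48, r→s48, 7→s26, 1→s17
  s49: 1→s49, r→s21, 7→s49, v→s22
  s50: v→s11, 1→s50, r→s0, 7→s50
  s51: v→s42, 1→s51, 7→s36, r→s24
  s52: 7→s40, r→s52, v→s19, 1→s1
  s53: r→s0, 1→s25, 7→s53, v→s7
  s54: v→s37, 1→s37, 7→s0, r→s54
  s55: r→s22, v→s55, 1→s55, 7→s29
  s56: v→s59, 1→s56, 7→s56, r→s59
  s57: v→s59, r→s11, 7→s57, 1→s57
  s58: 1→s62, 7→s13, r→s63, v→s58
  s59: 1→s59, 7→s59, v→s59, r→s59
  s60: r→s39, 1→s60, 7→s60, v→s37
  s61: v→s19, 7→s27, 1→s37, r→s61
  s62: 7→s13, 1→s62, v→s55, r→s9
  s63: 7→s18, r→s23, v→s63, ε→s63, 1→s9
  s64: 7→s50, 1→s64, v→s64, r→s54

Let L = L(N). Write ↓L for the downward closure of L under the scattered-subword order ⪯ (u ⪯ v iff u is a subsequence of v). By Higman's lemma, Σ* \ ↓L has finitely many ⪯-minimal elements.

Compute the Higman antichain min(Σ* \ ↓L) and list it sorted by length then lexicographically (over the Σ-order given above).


|Q|=65, |F|=57, |δ|=249 (13 ε).
min D↑ (56 st, q0=0, F={42}): 0:v→0,7→1,1→2,r→3 1:v→1,7→1,1→4,r→5 2:v→6,7→4,1→2,r→7 3:v→8,7→9,1→7,r→3 4:v→10,7→4,1→4,r→11 5:v→12,7→5,1→11,r→13 6:v→6,7→14,1→6,r→15 7:v→16,7→17,1→7,r→7 8:v→8,7→18,1→19,r→8 9:v→20,7→9,1→17,r→5 10:v→10,7→14,1→10,r→21 11:v→22,7→11,1→11,r→23 12:v→12,7→24,1→25,r→26 13:v→26,7→13,1→27,r→13 14:v→14,7→14,1→14,r→28 15:v→16,7→29,1→15,r→15 16:v→16,7→30,1→16,r→16 17:v→31,7→17,1→17,r→11 18:v→32,7→18,1→18,r→24 19:v→16,7→18,1→19,r→19 20:v→20,7→18,1→33,r→12 21:v→22,7→34,1→21,r→35 22:v→22,7→36,1→22,r→37 23:v→37,7→23,1→27,r→23 24:v→38,7→24,1→24,r→39 25:v→22,7→24,1→25,r→40 26:v→26,7→39,1→41,r→26 27:v→41,7→27,1→27,r→42 28:v→41,7→28,1→28,r→43 29:v→44,7→29,1→29,r→28 30:v→32,7→30,1→30,r→45 31:v→31,7→30,1→31,r→22 32:v→42,7→32,1→32,r→38 33:v→31,7→18,1→33,r→25 34:v→46,7→34,1→34,r→43 35:v→37,7→47,1→27,r→35 36:v→38,7→36,1→36,r→48 37:v→37,7→49,1→41,r→37 38:v→42,7→38,1→38,r→50 39:v→50,7→39,1→51,r→39 40:v→37,7→39,1→41,r→40 41:v→41,7→51,1→41,r→42 42:v→42,7→42,1→42,r→42 43:v→41,7→43,1→27,r→43 44:v→44,7→30,1→44,r→52 45:v→53,7→45,1→45,r→48 46:v→46,7→36,1→46,r→54 47:v→55,7→47,1→27,r→43 48:v→53,7→48,1→51,r→48 49:v→50,7→49,1→51,r→48 50:v→42,7→50,1→53,r→50 51:v→53,7→51,1→51,r→42 52:v→41,7→45,1→52,r→54 53:v→42,7→53,1→53,r→42 54:v→41,7→48,1→41,r→54 55:v→55,7→49,1→41,r→54 [Hopcroft].
'7rr1r': |S_i|=[64, 54, 38, 21, 5, 1] end={s59} ∉↓L; 5/5 del acc.
'rv7vv': N↓-sim [64, 57, 39, 20, 5, 1] end={s59} — reject; 5/5 del acc.
'1v7rvr': N↓-sim [64, 53, 37, 27, 15, 4, 1] end={s59} rej; 6/6 single-dels accept.
3 words, ⪯-incomp.

Antichain: [7rr1r, rv7vv, 1v7rvr].


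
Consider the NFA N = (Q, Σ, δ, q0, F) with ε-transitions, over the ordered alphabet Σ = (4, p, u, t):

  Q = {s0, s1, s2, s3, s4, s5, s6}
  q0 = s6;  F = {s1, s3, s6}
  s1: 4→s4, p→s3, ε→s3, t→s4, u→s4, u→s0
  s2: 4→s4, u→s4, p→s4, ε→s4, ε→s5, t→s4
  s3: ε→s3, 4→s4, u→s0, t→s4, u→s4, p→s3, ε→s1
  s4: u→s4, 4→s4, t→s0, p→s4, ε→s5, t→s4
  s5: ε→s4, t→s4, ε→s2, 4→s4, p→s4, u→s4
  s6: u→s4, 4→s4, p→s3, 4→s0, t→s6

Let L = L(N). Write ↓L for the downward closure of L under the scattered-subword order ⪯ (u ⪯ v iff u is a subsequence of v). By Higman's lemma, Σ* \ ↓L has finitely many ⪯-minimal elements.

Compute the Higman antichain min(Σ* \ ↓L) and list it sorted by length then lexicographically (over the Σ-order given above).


Antichain: [4, u, pt].

|Q|=7, |F|=3, |δ|=36 (8 ε).
min D↑ (3 st, q0=0, F={1}): 0:4→1,p→2,u→1,t→0 1:4→1,p→1,u→1,t→1 2:4→1,p→2,u→1,t→1.
'4': run [7, 4] end={s0,s2,s4,s5} ∉↓L; 1/1 single-dels accept.
'u': run [7, 4] end={s0,s2,s4,s5} ∉↓L; 1/1 single-dels accept.
'pt': N↓-sim [7, 6, 4] end={s0,s2,s4,s5} ∉↓L; 2/2 single-dels accept.
3 minimals (antichain).
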